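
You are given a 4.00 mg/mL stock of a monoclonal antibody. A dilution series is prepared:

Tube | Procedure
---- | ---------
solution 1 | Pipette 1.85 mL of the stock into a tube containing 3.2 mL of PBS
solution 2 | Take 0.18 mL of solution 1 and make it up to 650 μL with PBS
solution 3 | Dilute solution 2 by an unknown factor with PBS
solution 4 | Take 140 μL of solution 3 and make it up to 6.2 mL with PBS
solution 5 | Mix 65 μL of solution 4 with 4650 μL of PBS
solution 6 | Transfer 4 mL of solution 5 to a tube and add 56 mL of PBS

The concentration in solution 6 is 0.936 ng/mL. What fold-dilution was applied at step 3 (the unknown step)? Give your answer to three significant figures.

Step 1: 1.85 mL + 3.2 mL = 5.05 mL total → factor 5.05/1.85 = 2.7297
Step 2: 0.18 mL brought to 650 μL → factor 0.65/0.18 = 3.6111
Step 3: unknown factor x
Step 4: 140 μL brought to 6.2 mL → factor 6200/140 = 44.286
Step 5: 65 μL + 4650 μL = 4715 μL total → factor 4715/65 = 72.538
Step 6: 4 mL + 56 mL = 60 mL total → factor 60/4 = 15
Product of known-step factors = 4.7499 × 10^5
Overall factor = 4.00 mg/mL / (0.936 ng/mL) = 4.2735 × 10^6
x = 4.2735 × 10^6 / 4.7499 × 10^5 = 9.00

9.00-fold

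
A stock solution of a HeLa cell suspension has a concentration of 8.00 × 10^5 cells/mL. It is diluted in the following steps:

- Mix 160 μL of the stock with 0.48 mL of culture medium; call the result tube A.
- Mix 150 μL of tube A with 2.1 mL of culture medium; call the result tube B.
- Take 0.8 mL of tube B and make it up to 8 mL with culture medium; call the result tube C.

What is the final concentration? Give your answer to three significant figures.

1.33 × 10^3 cells/mL

Step 1: 160 μL + 0.48 mL = 640 μL total → factor 640/160 = 4
Step 2: 150 μL + 2.1 mL = 2250 μL total → factor 2250/150 = 15
Step 3: 0.8 mL brought to 8 mL → factor 8/0.8 = 10
Overall dilution factor = 4 × 15 × 10 = 600
Final = 8.00 × 10^5 cells/mL / 600 = 1.33 × 10^3 cells/mL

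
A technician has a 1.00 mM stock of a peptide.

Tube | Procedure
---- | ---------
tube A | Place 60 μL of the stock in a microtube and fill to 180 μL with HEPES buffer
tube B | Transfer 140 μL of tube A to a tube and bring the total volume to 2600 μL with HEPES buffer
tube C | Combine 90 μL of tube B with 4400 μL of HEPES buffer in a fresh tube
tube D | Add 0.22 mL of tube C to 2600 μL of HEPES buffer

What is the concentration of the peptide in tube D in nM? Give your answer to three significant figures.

28.1 nM

Step 1: 60 μL brought to 180 μL → factor 180/60 = 3
Step 2: 140 μL brought to 2600 μL → factor 2600/140 = 18.571
Step 3: 90 μL + 4400 μL = 4490 μL total → factor 4490/90 = 49.889
Step 4: 0.22 mL + 2600 μL = 2.82 mL total → factor 2.82/0.22 = 12.818
Overall dilution factor = 3 × 18.571 × 49.889 × 12.818 = 35628
Final = 1.00 mM / 35628 = 2.807 × 10^-5 mM = 28.1 nM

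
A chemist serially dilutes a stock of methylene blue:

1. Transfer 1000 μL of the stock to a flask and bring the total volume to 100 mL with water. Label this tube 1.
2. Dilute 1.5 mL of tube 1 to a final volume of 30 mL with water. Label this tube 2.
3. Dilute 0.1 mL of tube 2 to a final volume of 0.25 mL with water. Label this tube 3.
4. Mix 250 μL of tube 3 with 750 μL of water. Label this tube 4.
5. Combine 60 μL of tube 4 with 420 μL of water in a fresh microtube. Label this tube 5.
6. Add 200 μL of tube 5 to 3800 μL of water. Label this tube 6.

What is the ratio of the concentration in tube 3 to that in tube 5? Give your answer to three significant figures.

Step 1: 1000 μL brought to 100 mL → factor 1 × 10^5/1000 = 100
Step 2: 1.5 mL brought to 30 mL → factor 30/1.5 = 20
Step 3: 0.1 mL brought to 0.25 mL → factor 0.25/0.1 = 2.5
Step 4: 250 μL + 750 μL = 1000 μL total → factor 1000/250 = 4
Step 5: 60 μL + 420 μL = 480 μL total → factor 480/60 = 8
Dilution factor to tube 3 = 5000; to tube 5 = 1.6 × 10^5
[tube 3]/[tube 5] = (factor to tube 5)/(factor to tube 3) = 1.6 × 10^5/5000 = 32.0

32.0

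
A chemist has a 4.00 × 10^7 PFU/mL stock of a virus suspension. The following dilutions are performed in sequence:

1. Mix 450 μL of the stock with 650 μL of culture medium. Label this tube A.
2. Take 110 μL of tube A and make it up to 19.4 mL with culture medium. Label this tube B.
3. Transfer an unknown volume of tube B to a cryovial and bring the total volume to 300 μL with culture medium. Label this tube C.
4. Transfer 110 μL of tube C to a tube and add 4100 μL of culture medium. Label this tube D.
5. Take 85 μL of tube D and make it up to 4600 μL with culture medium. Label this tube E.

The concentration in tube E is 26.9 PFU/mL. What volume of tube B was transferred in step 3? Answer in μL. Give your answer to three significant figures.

Step 1: 450 μL + 650 μL = 1100 μL total → factor 1100/450 = 2.4444
Step 2: 110 μL brought to 19.4 mL → factor 19400/110 = 176.36
Step 3: v brought to 300 μL → factor = 300 μL/v
Step 4: 110 μL + 4100 μL = 4210 μL total → factor 4210/110 = 38.273
Step 5: 85 μL brought to 4600 μL → factor 4600/85 = 54.118
Product of known-step factors = 8.9293 × 10^5
Overall factor = 4.00 × 10^7 PFU/mL / (26.9 PFU/mL) = 1.487 × 10^6
Step-3 factor = 1.487 × 10^6 / 8.9293 × 10^5 = 1.6653
v = 300 μL / 1.6653 = 180 μL

180 μL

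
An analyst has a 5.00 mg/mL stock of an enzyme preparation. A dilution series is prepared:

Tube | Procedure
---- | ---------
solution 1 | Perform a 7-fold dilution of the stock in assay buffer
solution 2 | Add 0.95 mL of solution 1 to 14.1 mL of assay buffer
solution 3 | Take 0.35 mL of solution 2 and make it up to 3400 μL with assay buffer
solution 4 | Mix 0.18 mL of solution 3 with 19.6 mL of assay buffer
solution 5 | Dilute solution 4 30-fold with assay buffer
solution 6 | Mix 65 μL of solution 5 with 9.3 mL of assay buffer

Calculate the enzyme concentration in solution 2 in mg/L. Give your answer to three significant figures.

Step 1: 7-fold → factor 7
Step 2: 0.95 mL + 14.1 mL = 15.05 mL total → factor 15.05/0.95 = 15.842
Dilution factor through solution 2 = 7 × 15.842 = 110.89
[solution 2] = 5.00 mg/mL / 110.89 = 0.04509 mg/mL = 45.1 mg/L

45.1 mg/L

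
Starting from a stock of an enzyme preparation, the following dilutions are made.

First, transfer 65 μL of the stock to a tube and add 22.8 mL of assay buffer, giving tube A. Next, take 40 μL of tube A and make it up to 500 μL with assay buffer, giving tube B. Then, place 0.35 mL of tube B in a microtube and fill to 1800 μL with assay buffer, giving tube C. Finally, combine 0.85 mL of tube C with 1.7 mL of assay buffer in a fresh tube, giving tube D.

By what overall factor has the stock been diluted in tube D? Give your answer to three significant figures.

Step 1: 65 μL + 22.8 mL = 22865 μL total → factor 22865/65 = 351.77
Step 2: 40 μL brought to 500 μL → factor 500/40 = 12.5
Step 3: 0.35 mL brought to 1800 μL → factor 1.8/0.35 = 5.1429
Step 4: 0.85 mL + 1.7 mL = 2.55 mL total → factor 2.55/0.85 = 3
Overall dilution factor = 351.77 × 12.5 × 5.1429 × 3 = 67841

6.78 × 10^4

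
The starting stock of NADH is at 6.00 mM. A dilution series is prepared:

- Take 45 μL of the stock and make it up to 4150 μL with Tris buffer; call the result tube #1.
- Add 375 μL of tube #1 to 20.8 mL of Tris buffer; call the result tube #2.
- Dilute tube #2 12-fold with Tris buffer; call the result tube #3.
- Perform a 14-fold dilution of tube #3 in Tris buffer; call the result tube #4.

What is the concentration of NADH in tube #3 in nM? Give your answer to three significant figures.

96.0 nM

Step 1: 45 μL brought to 4150 μL → factor 4150/45 = 92.222
Step 2: 375 μL + 20.8 mL = 21175 μL total → factor 21175/375 = 56.467
Step 3: 12-fold → factor 12
Dilution factor through tube #3 = 92.222 × 56.467 × 12 = 62490
[tube #3] = 6.00 mM / 62490 = 9.602 × 10^-5 mM = 96.0 nM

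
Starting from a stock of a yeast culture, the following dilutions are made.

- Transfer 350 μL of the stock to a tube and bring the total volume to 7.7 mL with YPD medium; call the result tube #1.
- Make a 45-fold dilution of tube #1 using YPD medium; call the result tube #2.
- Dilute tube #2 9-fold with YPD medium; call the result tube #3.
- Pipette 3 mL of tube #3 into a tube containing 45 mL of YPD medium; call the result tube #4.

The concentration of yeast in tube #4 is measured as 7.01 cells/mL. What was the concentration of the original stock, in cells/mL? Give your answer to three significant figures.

9.99 × 10^5 cells/mL

Step 1: 350 μL brought to 7.7 mL → factor 7700/350 = 22
Step 2: 45-fold → factor 45
Step 3: 9-fold → factor 9
Step 4: 3 mL + 45 mL = 48 mL total → factor 48/3 = 16
Overall dilution factor = 22 × 45 × 9 × 16 = 1.4256 × 10^5
Stock = 7.01 cells/mL × 1.4256 × 10^5 = 9.99 × 10^5 cells/mL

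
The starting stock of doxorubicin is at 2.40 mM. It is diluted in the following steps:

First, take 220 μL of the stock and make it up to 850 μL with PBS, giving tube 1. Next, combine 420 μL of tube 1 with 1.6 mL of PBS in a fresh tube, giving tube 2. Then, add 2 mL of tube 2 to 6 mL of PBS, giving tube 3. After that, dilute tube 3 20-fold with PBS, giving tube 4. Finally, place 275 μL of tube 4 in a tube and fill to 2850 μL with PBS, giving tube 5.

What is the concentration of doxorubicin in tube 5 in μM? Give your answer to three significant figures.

Step 1: 220 μL brought to 850 μL → factor 850/220 = 3.8636
Step 2: 420 μL + 1.6 mL = 2020 μL total → factor 2020/420 = 4.8095
Step 3: 2 mL + 6 mL = 8 mL total → factor 8/2 = 4
Step 4: 20-fold → factor 20
Step 5: 275 μL brought to 2850 μL → factor 2850/275 = 10.364
Overall dilution factor = 3.8636 × 4.8095 × 4 × 20 × 10.364 = 15406
Final = 2.40 mM / 15406 = 0.0001558 mM = 0.156 μM

0.156 μM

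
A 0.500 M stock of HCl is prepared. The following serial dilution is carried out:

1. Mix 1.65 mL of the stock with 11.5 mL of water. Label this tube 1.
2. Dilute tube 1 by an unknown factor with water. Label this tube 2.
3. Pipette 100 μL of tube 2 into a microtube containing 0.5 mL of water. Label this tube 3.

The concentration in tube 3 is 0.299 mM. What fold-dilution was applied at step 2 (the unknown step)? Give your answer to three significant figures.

Step 1: 1.65 mL + 11.5 mL = 13.15 mL total → factor 13.15/1.65 = 7.9697
Step 2: unknown factor x
Step 3: 100 μL + 0.5 mL = 600 μL total → factor 600/100 = 6
Product of known-step factors = 47.818
Overall factor = 0.500 M / (0.299 mM) = 1672.2
x = 1672.2 / 47.818 = 35.0

35.0-fold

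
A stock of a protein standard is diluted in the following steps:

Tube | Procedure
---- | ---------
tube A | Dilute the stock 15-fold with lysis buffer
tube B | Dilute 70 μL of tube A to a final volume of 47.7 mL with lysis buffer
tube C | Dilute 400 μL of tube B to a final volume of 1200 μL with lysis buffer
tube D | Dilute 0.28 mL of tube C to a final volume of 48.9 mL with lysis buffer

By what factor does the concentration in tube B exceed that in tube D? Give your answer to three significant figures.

524

Step 1: 15-fold → factor 15
Step 2: 70 μL brought to 47.7 mL → factor 47700/70 = 681.43
Step 3: 400 μL brought to 1200 μL → factor 1200/400 = 3
Step 4: 0.28 mL brought to 48.9 mL → factor 48.9/0.28 = 174.64
Dilution factor to tube B = 10221; to tube D = 5.3553 × 10^6
[tube B]/[tube D] = (factor to tube D)/(factor to tube B) = 5.3553 × 10^6/10221 = 524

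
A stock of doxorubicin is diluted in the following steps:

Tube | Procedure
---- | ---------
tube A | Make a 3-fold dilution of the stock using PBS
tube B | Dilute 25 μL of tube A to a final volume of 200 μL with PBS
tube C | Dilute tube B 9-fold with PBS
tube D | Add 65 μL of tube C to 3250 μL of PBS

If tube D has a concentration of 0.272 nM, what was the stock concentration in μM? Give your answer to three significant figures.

Step 1: 3-fold → factor 3
Step 2: 25 μL brought to 200 μL → factor 200/25 = 8
Step 3: 9-fold → factor 9
Step 4: 65 μL + 3250 μL = 3315 μL total → factor 3315/65 = 51
Overall dilution factor = 3 × 8 × 9 × 51 = 11016
Stock = 0.272 nM × 11016 = 2996 nM = 3.00 μM

3.00 μM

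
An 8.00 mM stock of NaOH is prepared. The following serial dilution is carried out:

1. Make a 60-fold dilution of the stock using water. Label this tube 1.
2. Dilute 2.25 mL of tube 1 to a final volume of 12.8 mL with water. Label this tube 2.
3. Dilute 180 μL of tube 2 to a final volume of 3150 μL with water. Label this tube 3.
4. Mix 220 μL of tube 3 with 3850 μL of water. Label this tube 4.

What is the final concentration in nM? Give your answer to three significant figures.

Step 1: 60-fold → factor 60
Step 2: 2.25 mL brought to 12.8 mL → factor 12.8/2.25 = 5.6889
Step 3: 180 μL brought to 3150 μL → factor 3150/180 = 17.5
Step 4: 220 μL + 3850 μL = 4070 μL total → factor 4070/220 = 18.5
Overall dilution factor = 60 × 5.6889 × 17.5 × 18.5 = 1.1051 × 10^5
Final = 8.00 mM / 1.1051 × 10^5 = 7.239 × 10^-5 mM = 72.4 nM

72.4 nM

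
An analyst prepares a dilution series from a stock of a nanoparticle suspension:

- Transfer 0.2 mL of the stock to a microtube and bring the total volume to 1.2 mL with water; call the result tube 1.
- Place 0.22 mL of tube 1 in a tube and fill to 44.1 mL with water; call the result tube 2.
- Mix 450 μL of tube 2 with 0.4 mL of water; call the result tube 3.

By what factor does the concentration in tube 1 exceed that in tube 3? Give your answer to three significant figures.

379

Step 1: 0.2 mL brought to 1.2 mL → factor 1.2/0.2 = 6
Step 2: 0.22 mL brought to 44.1 mL → factor 44.1/0.22 = 200.45
Step 3: 450 μL + 0.4 mL = 850 μL total → factor 850/450 = 1.8889
Dilution factor to tube 1 = 6; to tube 3 = 2271.8
[tube 1]/[tube 3] = (factor to tube 3)/(factor to tube 1) = 2271.8/6 = 379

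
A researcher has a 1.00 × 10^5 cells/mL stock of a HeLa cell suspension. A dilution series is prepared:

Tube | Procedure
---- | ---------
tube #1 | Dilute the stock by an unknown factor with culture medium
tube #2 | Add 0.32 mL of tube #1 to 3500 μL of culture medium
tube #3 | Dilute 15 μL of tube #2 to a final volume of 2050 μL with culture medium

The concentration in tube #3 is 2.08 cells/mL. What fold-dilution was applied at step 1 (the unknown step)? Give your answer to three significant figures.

29.5-fold

Step 1: unknown factor x
Step 2: 0.32 mL + 3500 μL = 3.82 mL total → factor 3.82/0.32 = 11.938
Step 3: 15 μL brought to 2050 μL → factor 2050/15 = 136.67
Product of known-step factors = 1631.5
Overall factor = 1.00 × 10^5 cells/mL / (2.08 cells/mL) = 48077
x = 48077 / 1631.5 = 29.5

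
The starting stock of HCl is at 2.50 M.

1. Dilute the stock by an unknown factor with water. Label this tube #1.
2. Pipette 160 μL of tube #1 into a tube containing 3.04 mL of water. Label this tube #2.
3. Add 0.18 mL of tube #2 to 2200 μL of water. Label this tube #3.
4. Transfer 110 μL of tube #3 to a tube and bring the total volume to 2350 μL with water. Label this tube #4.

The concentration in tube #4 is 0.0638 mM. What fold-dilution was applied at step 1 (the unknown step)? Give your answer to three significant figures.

6.94-fold

Step 1: unknown factor x
Step 2: 160 μL + 3.04 mL = 3200 μL total → factor 3200/160 = 20
Step 3: 0.18 mL + 2200 μL = 2.38 mL total → factor 2.38/0.18 = 13.222
Step 4: 110 μL brought to 2350 μL → factor 2350/110 = 21.364
Product of known-step factors = 5649.5
Overall factor = 2.50 M / (0.0638 mM) = 39185
x = 39185 / 5649.5 = 6.94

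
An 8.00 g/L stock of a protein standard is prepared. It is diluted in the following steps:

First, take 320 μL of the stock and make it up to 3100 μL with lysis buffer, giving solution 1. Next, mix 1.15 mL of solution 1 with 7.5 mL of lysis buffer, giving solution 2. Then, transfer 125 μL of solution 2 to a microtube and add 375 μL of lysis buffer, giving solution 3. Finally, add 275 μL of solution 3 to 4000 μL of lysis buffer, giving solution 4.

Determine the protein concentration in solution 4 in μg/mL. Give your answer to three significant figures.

Step 1: 320 μL brought to 3100 μL → factor 3100/320 = 9.6875
Step 2: 1.15 mL + 7.5 mL = 8.65 mL total → factor 8.65/1.15 = 7.5217
Step 3: 125 μL + 375 μL = 500 μL total → factor 500/125 = 4
Step 4: 275 μL + 4000 μL = 4275 μL total → factor 4275/275 = 15.545
Overall dilution factor = 9.6875 × 7.5217 × 4 × 15.545 = 4531
Final = 8.00 g/L / 4531 = 0.001766 g/L = 1.77 μg/mL

1.77 μg/mL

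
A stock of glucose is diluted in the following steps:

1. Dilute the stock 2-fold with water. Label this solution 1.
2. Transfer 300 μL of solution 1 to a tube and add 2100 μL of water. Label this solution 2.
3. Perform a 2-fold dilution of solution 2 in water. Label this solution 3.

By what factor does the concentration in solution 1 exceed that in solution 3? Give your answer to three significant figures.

Step 1: 2-fold → factor 2
Step 2: 300 μL + 2100 μL = 2400 μL total → factor 2400/300 = 8
Step 3: 2-fold → factor 2
Dilution factor to solution 1 = 2; to solution 3 = 32
[solution 1]/[solution 3] = (factor to solution 3)/(factor to solution 1) = 32/2 = 16.0

16.0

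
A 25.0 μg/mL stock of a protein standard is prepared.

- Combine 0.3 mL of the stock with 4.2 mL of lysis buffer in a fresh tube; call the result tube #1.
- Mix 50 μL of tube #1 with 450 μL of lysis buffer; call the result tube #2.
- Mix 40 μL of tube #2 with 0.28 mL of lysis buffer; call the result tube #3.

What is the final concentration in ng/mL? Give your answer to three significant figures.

Step 1: 0.3 mL + 4.2 mL = 4.5 mL total → factor 4.5/0.3 = 15
Step 2: 50 μL + 450 μL = 500 μL total → factor 500/50 = 10
Step 3: 40 μL + 0.28 mL = 320 μL total → factor 320/40 = 8
Overall dilution factor = 15 × 10 × 8 = 1200
Final = 25.0 μg/mL / 1200 = 0.02083 μg/mL = 20.8 ng/mL

20.8 ng/mL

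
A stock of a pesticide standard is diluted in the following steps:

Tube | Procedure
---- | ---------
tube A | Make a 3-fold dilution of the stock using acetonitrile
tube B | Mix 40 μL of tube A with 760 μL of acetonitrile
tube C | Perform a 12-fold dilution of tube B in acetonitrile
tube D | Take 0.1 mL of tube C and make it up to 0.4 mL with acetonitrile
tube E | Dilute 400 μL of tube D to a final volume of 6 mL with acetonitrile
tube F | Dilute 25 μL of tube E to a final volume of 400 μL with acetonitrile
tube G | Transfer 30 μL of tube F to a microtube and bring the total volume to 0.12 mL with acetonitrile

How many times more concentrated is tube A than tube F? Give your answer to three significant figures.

Step 1: 3-fold → factor 3
Step 2: 40 μL + 760 μL = 800 μL total → factor 800/40 = 20
Step 3: 12-fold → factor 12
Step 4: 0.1 mL brought to 0.4 mL → factor 0.4/0.1 = 4
Step 5: 400 μL brought to 6 mL → factor 6000/400 = 15
Step 6: 25 μL brought to 400 μL → factor 400/25 = 16
Dilution factor to tube A = 3; to tube F = 6.912 × 10^5
[tube A]/[tube F] = (factor to tube F)/(factor to tube A) = 6.912 × 10^5/3 = 2.30 × 10^5

2.30 × 10^5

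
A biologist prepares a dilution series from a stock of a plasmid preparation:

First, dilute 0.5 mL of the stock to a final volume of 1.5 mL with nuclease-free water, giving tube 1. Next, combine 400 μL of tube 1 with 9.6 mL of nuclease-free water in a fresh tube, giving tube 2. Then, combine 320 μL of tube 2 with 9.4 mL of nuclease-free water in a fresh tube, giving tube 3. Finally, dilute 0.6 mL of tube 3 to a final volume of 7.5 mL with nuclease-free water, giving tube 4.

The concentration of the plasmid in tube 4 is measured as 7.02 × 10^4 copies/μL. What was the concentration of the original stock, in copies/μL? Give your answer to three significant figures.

Step 1: 0.5 mL brought to 1.5 mL → factor 1.5/0.5 = 3
Step 2: 400 μL + 9.6 mL = 10000 μL total → factor 10000/400 = 25
Step 3: 320 μL + 9.4 mL = 9720 μL total → factor 9720/320 = 30.375
Step 4: 0.6 mL brought to 7.5 mL → factor 7.5/0.6 = 12.5
Overall dilution factor = 3 × 25 × 30.375 × 12.5 = 28477
Stock = 7.02 × 10^4 copies/μL × 28477 = 2.00 × 10^9 copies/μL

2.00 × 10^9 copies/μL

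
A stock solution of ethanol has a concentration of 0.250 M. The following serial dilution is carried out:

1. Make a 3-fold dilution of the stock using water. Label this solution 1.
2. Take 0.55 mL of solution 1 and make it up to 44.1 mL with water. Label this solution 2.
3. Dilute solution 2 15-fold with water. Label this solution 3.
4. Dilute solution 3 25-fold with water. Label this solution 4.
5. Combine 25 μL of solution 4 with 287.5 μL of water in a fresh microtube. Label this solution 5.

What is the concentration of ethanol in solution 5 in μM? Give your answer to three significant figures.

Step 1: 3-fold → factor 3
Step 2: 0.55 mL brought to 44.1 mL → factor 44.1/0.55 = 80.182
Step 3: 15-fold → factor 15
Step 4: 25-fold → factor 25
Step 5: 25 μL + 287.5 μL = 312.5 μL total → factor 312.5/25 = 12.5
Overall dilution factor = 3 × 80.182 × 15 × 25 × 12.5 = 1.1276 × 10^6
Final = 0.250 M / 1.1276 × 10^6 = 2.217 × 10^-7 M = 0.222 μM

0.222 μM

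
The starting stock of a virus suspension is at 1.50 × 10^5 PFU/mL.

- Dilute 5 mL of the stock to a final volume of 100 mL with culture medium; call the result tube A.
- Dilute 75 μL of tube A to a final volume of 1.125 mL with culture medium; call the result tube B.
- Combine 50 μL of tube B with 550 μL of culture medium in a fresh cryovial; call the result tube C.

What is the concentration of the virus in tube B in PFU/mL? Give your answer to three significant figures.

Step 1: 5 mL brought to 100 mL → factor 100/5 = 20
Step 2: 75 μL brought to 1.125 mL → factor 1125/75 = 15
Dilution factor through tube B = 20 × 15 = 300
[tube B] = 1.50 × 10^5 PFU/mL / 300 = 500 PFU/mL

500 PFU/mL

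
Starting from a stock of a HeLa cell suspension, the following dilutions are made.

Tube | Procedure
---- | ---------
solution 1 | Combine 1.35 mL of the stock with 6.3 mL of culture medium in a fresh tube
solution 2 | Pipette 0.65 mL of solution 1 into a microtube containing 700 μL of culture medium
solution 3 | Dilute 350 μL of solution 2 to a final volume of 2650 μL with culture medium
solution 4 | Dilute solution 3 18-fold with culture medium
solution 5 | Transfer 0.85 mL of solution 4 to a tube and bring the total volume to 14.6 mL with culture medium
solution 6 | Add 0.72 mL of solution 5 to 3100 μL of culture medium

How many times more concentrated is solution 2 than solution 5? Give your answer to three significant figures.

2.34 × 10^3

Step 1: 1.35 mL + 6.3 mL = 7.65 mL total → factor 7.65/1.35 = 5.6667
Step 2: 0.65 mL + 700 μL = 1.35 mL total → factor 1.35/0.65 = 2.0769
Step 3: 350 μL brought to 2650 μL → factor 2650/350 = 7.5714
Step 4: 18-fold → factor 18
Step 5: 0.85 mL brought to 14.6 mL → factor 14.6/0.85 = 17.176
Dilution factor to solution 2 = 11.769; to solution 5 = 27551
[solution 2]/[solution 5] = (factor to solution 5)/(factor to solution 2) = 27551/11.769 = 2.34 × 10^3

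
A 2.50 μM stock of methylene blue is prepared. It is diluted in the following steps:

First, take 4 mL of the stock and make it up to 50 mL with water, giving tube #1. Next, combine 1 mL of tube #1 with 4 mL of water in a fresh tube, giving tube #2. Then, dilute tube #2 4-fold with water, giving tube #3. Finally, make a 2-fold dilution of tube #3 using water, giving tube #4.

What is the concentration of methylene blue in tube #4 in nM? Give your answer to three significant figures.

5.00 nM

Step 1: 4 mL brought to 50 mL → factor 50/4 = 12.5
Step 2: 1 mL + 4 mL = 5 mL total → factor 5/1 = 5
Step 3: 4-fold → factor 4
Step 4: 2-fold → factor 2
Overall dilution factor = 12.5 × 5 × 4 × 2 = 500
Final = 2.50 μM / 500 = 0.005000 μM = 5.00 nM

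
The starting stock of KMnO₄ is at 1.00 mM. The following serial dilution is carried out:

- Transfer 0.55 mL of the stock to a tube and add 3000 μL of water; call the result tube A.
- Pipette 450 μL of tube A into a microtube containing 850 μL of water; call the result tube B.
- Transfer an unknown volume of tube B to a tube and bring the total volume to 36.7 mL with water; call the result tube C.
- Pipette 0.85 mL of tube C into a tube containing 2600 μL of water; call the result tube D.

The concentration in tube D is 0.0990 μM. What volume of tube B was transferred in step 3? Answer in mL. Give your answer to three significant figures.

Step 1: 0.55 mL + 3000 μL = 3.55 mL total → factor 3.55/0.55 = 6.4545
Step 2: 450 μL + 850 μL = 1300 μL total → factor 1300/450 = 2.8889
Step 3: v brought to 36.7 mL → factor = 36.7 mL/v
Step 4: 0.85 mL + 2600 μL = 3.45 mL total → factor 3.45/0.85 = 4.0588
Product of known-step factors = 75.683
Overall factor = 1.00 mM / (0.0990 μM) = 10101
Step-3 factor = 10101 / 75.683 = 133.47
v = 36.7 mL / 133.47 = 0.275 mL

0.275 mL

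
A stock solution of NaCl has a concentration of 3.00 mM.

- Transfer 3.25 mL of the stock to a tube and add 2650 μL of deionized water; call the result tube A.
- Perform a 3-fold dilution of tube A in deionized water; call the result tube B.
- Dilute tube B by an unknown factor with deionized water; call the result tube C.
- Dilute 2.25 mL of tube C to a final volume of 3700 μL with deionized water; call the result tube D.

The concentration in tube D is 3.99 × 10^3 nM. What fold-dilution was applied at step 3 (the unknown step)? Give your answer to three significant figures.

84.0-fold

Step 1: 3.25 mL + 2650 μL = 5.9 mL total → factor 5.9/3.25 = 1.8154
Step 2: 3-fold → factor 3
Step 3: unknown factor x
Step 4: 2.25 mL brought to 3700 μL → factor 3.7/2.25 = 1.6444
Product of known-step factors = 8.9559
Overall factor = 3.00 mM / (3.99 × 10^3 nM) = 751.88
x = 751.88 / 8.9559 = 84.0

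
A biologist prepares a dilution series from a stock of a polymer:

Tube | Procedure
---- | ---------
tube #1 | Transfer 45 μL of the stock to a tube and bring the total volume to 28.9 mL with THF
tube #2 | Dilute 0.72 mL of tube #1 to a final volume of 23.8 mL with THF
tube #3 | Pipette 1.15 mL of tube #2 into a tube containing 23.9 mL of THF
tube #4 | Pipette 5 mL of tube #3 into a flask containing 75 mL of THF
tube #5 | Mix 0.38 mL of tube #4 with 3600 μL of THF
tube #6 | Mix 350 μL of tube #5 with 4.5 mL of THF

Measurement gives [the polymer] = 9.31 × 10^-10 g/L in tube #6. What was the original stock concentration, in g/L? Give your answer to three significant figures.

Step 1: 45 μL brought to 28.9 mL → factor 28900/45 = 642.22
Step 2: 0.72 mL brought to 23.8 mL → factor 23.8/0.72 = 33.056
Step 3: 1.15 mL + 23.9 mL = 25.05 mL total → factor 25.05/1.15 = 21.783
Step 4: 5 mL + 75 mL = 80 mL total → factor 80/5 = 16
Step 5: 0.38 mL + 3600 μL = 3.98 mL total → factor 3.98/0.38 = 10.474
Step 6: 350 μL + 4.5 mL = 4850 μL total → factor 4850/350 = 13.857
Overall dilution factor = 642.22 × 33.056 × 21.783 × 16 × 10.474 × 13.857 = 1.0738 × 10^9
Stock = 9.31 × 10^-10 g/L × 1.0738 × 10^9 = 1.00 g/L

1.00 g/L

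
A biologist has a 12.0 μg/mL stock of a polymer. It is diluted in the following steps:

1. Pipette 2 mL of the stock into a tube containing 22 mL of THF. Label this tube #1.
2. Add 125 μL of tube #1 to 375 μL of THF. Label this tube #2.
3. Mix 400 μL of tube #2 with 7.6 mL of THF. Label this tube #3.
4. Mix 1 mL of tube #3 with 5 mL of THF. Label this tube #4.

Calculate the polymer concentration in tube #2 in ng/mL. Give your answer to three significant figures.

Step 1: 2 mL + 22 mL = 24 mL total → factor 24/2 = 12
Step 2: 125 μL + 375 μL = 500 μL total → factor 500/125 = 4
Dilution factor through tube #2 = 12 × 4 = 48
[tube #2] = 12.0 μg/mL / 48 = 0.2500 μg/mL = 250 ng/mL

250 ng/mL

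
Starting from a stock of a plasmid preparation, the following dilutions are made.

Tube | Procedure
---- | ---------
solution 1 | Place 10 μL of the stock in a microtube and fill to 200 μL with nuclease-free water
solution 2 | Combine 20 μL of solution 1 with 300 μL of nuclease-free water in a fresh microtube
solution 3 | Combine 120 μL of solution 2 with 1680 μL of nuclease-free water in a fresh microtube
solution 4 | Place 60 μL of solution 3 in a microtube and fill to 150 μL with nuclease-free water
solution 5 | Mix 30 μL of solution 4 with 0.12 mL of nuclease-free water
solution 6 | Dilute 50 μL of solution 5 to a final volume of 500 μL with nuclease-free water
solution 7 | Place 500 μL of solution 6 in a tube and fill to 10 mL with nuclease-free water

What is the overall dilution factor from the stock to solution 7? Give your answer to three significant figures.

1.20 × 10^7

Step 1: 10 μL brought to 200 μL → factor 200/10 = 20
Step 2: 20 μL + 300 μL = 320 μL total → factor 320/20 = 16
Step 3: 120 μL + 1680 μL = 1800 μL total → factor 1800/120 = 15
Step 4: 60 μL brought to 150 μL → factor 150/60 = 2.5
Step 5: 30 μL + 0.12 mL = 150 μL total → factor 150/30 = 5
Step 6: 50 μL brought to 500 μL → factor 500/50 = 10
Step 7: 500 μL brought to 10 mL → factor 10000/500 = 20
Overall dilution factor = 20 × 16 × 15 × 2.5 × 5 × 10 × 20 = 1.2 × 10^7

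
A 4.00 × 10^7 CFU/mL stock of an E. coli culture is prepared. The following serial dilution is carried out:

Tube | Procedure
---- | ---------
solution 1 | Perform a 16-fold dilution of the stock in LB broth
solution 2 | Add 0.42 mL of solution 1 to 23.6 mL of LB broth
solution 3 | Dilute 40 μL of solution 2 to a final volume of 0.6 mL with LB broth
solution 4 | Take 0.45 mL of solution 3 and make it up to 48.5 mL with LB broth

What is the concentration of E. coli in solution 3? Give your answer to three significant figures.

2.91 × 10^3 CFU/mL

Step 1: 16-fold → factor 16
Step 2: 0.42 mL + 23.6 mL = 24.02 mL total → factor 24.02/0.42 = 57.19
Step 3: 40 μL brought to 0.6 mL → factor 600/40 = 15
Dilution factor through solution 3 = 16 × 57.19 × 15 = 13726
[solution 3] = 4.00 × 10^7 CFU/mL / 13726 = 2.91 × 10^3 CFU/mL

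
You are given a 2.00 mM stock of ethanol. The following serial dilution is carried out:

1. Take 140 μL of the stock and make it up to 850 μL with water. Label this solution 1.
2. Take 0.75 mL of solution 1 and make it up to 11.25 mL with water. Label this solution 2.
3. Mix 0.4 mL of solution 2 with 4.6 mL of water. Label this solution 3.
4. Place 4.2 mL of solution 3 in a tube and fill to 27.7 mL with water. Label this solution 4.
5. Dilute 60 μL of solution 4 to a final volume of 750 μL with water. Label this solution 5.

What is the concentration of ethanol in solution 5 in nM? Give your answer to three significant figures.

21.3 nM

Step 1: 140 μL brought to 850 μL → factor 850/140 = 6.0714
Step 2: 0.75 mL brought to 11.25 mL → factor 11.25/0.75 = 15
Step 3: 0.4 mL + 4.6 mL = 5 mL total → factor 5/0.4 = 12.5
Step 4: 4.2 mL brought to 27.7 mL → factor 27.7/4.2 = 6.5952
Step 5: 60 μL brought to 750 μL → factor 750/60 = 12.5
Overall dilution factor = 6.0714 × 15 × 12.5 × 6.5952 × 12.5 = 93850
Final = 2.00 mM / 93850 = 2.131 × 10^-5 mM = 21.3 nM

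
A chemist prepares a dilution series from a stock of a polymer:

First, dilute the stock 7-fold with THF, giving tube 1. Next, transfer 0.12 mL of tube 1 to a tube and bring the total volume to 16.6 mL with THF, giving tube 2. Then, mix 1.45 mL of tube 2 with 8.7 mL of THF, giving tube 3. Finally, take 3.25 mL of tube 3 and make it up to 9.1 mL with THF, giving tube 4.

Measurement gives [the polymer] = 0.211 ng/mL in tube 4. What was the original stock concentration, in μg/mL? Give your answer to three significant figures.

4.00 μg/mL

Step 1: 7-fold → factor 7
Step 2: 0.12 mL brought to 16.6 mL → factor 16.6/0.12 = 138.33
Step 3: 1.45 mL + 8.7 mL = 10.15 mL total → factor 10.15/1.45 = 7
Step 4: 3.25 mL brought to 9.1 mL → factor 9.1/3.25 = 2.8
Overall dilution factor = 7 × 138.33 × 7 × 2.8 = 18979
Stock = 0.211 ng/mL × 18979 = 4005 ng/mL = 4.00 μg/mL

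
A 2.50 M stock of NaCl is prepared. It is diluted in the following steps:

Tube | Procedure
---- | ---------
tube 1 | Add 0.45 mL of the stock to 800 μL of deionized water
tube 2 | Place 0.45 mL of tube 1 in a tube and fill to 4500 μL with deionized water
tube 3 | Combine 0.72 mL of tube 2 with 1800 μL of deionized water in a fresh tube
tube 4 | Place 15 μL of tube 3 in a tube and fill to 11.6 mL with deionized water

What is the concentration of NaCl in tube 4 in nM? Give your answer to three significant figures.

Step 1: 0.45 mL + 800 μL = 1.25 mL total → factor 1.25/0.45 = 2.7778
Step 2: 0.45 mL brought to 4500 μL → factor 4.5/0.45 = 10
Step 3: 0.72 mL + 1800 μL = 2.52 mL total → factor 2.52/0.72 = 3.5
Step 4: 15 μL brought to 11.6 mL → factor 11600/15 = 773.33
Overall dilution factor = 2.7778 × 10 × 3.5 × 773.33 = 75185
Final = 2.50 M / 75185 = 3.325 × 10^-5 M = 3.33 × 10^4 nM

3.33 × 10^4 nM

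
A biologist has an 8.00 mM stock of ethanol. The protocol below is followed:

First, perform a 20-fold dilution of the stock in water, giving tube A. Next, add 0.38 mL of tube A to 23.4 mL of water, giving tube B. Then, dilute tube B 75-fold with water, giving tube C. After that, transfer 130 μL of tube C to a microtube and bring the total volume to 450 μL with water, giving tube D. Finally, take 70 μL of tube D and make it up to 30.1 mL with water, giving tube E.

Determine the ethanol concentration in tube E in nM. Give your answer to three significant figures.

0.0573 nM

Step 1: 20-fold → factor 20
Step 2: 0.38 mL + 23.4 mL = 23.78 mL total → factor 23.78/0.38 = 62.579
Step 3: 75-fold → factor 75
Step 4: 130 μL brought to 450 μL → factor 450/130 = 3.4615
Step 5: 70 μL brought to 30.1 mL → factor 30100/70 = 430
Overall dilution factor = 20 × 62.579 × 75 × 3.4615 × 430 = 1.3972 × 10^8
Final = 8.00 mM / 1.3972 × 10^8 = 5.726 × 10^-8 mM = 0.0573 nM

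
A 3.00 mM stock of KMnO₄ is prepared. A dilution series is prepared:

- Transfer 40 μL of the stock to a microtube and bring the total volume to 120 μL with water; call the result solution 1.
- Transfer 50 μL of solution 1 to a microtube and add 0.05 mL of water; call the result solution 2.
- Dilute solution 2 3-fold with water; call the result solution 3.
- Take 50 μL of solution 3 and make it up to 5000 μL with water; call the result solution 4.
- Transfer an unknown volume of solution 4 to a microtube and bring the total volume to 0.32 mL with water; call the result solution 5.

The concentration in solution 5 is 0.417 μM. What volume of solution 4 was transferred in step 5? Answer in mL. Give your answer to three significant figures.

0.0801 mL

Step 1: 40 μL brought to 120 μL → factor 120/40 = 3
Step 2: 50 μL + 0.05 mL = 100 μL total → factor 100/50 = 2
Step 3: 3-fold → factor 3
Step 4: 50 μL brought to 5000 μL → factor 5000/50 = 100
Step 5: v brought to 0.32 mL → factor = 0.32 mL/v
Product of known-step factors = 1800
Overall factor = 3.00 mM / (0.417 μM) = 7194.2
Step-5 factor = 7194.2 / 1800 = 3.9968
v = 0.32 mL / 3.9968 = 0.0801 mL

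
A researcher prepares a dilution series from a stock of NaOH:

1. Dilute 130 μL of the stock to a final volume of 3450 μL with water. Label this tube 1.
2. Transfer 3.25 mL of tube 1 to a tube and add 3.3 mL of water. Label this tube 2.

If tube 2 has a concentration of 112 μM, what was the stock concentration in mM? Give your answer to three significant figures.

5.99 mM

Step 1: 130 μL brought to 3450 μL → factor 3450/130 = 26.538
Step 2: 3.25 mL + 3.3 mL = 6.55 mL total → factor 6.55/3.25 = 2.0154
Overall dilution factor = 26.538 × 2.0154 = 53.485
Stock = 112 μM × 53.485 = 5990 μM = 5.99 mM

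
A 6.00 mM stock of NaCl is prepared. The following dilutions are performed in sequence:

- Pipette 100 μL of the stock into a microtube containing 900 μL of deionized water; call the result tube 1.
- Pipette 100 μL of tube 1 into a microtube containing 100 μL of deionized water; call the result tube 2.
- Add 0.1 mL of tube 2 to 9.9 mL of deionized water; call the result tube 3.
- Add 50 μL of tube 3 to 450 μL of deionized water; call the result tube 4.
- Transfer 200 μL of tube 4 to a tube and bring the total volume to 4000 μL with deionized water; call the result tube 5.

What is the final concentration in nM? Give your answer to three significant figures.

Step 1: 100 μL + 900 μL = 1000 μL total → factor 1000/100 = 10
Step 2: 100 μL + 100 μL = 200 μL total → factor 200/100 = 2
Step 3: 0.1 mL + 9.9 mL = 10 mL total → factor 10/0.1 = 100
Step 4: 50 μL + 450 μL = 500 μL total → factor 500/50 = 10
Step 5: 200 μL brought to 4000 μL → factor 4000/200 = 20
Overall dilution factor = 10 × 2 × 100 × 10 × 20 = 4 × 10^5
Final = 6.00 mM / 4 × 10^5 = 1.500 × 10^-5 mM = 15.0 nM

15.0 nM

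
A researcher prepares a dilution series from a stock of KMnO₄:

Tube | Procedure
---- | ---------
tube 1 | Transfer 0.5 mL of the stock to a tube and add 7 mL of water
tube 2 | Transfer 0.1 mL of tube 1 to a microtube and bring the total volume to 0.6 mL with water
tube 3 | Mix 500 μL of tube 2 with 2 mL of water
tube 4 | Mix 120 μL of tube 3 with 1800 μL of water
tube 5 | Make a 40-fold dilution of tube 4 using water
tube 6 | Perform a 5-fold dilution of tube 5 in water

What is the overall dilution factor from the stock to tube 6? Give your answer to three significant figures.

Step 1: 0.5 mL + 7 mL = 7.5 mL total → factor 7.5/0.5 = 15
Step 2: 0.1 mL brought to 0.6 mL → factor 0.6/0.1 = 6
Step 3: 500 μL + 2 mL = 2500 μL total → factor 2500/500 = 5
Step 4: 120 μL + 1800 μL = 1920 μL total → factor 1920/120 = 16
Step 5: 40-fold → factor 40
Step 6: 5-fold → factor 5
Overall dilution factor = 15 × 6 × 5 × 16 × 40 × 5 = 1.44 × 10^6

1.44 × 10^6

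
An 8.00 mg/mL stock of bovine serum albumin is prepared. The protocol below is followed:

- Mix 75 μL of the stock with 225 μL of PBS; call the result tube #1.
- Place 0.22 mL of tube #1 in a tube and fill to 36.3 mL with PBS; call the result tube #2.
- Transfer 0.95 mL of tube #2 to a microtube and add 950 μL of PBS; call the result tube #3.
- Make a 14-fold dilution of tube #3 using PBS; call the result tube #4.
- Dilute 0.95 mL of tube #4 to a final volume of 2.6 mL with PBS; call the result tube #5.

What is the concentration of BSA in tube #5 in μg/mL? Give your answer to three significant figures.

Step 1: 75 μL + 225 μL = 300 μL total → factor 300/75 = 4
Step 2: 0.22 mL brought to 36.3 mL → factor 36.3/0.22 = 165
Step 3: 0.95 mL + 950 μL = 1.9 mL total → factor 1.9/0.95 = 2
Step 4: 14-fold → factor 14
Step 5: 0.95 mL brought to 2.6 mL → factor 2.6/0.95 = 2.7368
Overall dilution factor = 4 × 165 × 2 × 14 × 2.7368 = 50577
Final = 8.00 mg/mL / 50577 = 0.0001582 mg/mL = 0.158 μg/mL

0.158 μg/mL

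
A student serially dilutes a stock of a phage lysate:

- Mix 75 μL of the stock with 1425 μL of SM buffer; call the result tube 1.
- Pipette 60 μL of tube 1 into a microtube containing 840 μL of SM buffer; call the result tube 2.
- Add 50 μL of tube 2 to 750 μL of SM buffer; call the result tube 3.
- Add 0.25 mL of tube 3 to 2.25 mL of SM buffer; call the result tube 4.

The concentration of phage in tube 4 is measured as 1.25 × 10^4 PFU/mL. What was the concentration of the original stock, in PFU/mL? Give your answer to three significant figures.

Step 1: 75 μL + 1425 μL = 1500 μL total → factor 1500/75 = 20
Step 2: 60 μL + 840 μL = 900 μL total → factor 900/60 = 15
Step 3: 50 μL + 750 μL = 800 μL total → factor 800/50 = 16
Step 4: 0.25 mL + 2.25 mL = 2.5 mL total → factor 2.5/0.25 = 10
Overall dilution factor = 20 × 15 × 16 × 10 = 48000
Stock = 1.25 × 10^4 PFU/mL × 48000 = 6.00 × 10^8 PFU/mL

6.00 × 10^8 PFU/mL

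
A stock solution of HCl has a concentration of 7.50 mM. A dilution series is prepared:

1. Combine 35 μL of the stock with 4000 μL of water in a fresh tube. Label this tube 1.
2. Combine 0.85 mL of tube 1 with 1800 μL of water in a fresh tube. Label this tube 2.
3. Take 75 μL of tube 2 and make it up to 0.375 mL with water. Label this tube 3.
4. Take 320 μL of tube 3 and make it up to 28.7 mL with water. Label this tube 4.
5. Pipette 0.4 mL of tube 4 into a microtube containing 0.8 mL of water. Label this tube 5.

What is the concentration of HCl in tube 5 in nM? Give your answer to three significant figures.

15.5 nM

Step 1: 35 μL + 4000 μL = 4035 μL total → factor 4035/35 = 115.29
Step 2: 0.85 mL + 1800 μL = 2.65 mL total → factor 2.65/0.85 = 3.1176
Step 3: 75 μL brought to 0.375 mL → factor 375/75 = 5
Step 4: 320 μL brought to 28.7 mL → factor 28700/320 = 89.688
Step 5: 0.4 mL + 0.8 mL = 1.2 mL total → factor 1.2/0.4 = 3
Overall dilution factor = 115.29 × 3.1176 × 5 × 89.688 × 3 = 4.8353 × 10^5
Final = 7.50 mM / 4.8353 × 10^5 = 1.551 × 10^-5 mM = 15.5 nM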